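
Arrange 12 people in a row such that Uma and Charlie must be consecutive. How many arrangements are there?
Treat the 2 as one block: (12-2+1)! × 2! = 39916800 × 2 = 79833600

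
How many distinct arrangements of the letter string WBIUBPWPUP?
10! / (1! × 2! × 3! × 2! × 2!) = 75600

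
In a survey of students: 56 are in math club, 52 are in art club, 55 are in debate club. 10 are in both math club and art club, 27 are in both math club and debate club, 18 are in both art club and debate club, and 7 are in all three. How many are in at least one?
|A∪B∪C| = 56+52+55-10-27-18+7 = 115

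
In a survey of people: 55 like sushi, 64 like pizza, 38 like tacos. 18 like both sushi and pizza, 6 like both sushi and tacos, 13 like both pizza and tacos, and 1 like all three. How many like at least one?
|A∪B∪C| = 55+64+38-18-6-13+1 = 121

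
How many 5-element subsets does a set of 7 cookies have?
C(7,5) = 7!/(5!×2!) = 21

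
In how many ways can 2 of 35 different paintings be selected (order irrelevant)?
C(35,2) = 35!/(2!×33!) = 595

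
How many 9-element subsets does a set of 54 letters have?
C(54,9) = 54!/(9!×45!) = 5317936260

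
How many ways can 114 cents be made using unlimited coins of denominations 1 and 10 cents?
Coefficient of x^114 in 1/(1-x^1) · 1/(1-x^10). Use j coins of 10 for j = 0..⌊114/10⌋ = 11, the rest in 1s: 11 + 1 = 12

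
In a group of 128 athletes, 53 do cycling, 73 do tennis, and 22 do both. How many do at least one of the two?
|A∪B| = |A| + |B| - |A∩B| = 53 + 73 - 22 = 104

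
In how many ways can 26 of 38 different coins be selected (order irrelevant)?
C(38,26) = 38!/(26!×12!) = 2707475148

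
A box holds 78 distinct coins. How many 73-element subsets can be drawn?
C(78,73) = 78!/(73!×5!) = 21111090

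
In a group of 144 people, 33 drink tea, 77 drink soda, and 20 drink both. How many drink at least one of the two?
|A∪B| = |A| + |B| - |A∩B| = 33 + 77 - 20 = 90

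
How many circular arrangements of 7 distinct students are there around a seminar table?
Circular: fix one position, arrange the rest. (7-1)! = 720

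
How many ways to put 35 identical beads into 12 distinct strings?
C(35+12-1, 12-1) = C(46, 11) = 13340783196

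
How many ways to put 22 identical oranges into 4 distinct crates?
C(22+4-1, 4-1) = C(25, 3) = 2300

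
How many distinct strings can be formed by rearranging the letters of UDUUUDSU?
8! / (2! × 1! × 5!) = 168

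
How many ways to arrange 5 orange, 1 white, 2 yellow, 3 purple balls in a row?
11! / (5! × 1! × 2! × 3!) = 27720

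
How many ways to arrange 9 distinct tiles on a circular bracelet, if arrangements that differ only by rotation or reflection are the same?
(9-1)!/2 = 40320/2 = 20160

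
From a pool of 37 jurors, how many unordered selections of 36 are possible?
C(37,36) = 37!/(36!×1!) = 37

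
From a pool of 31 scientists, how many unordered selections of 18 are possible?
C(31,18) = 31!/(18!×13!) = 206253075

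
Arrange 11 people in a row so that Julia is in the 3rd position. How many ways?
Fix one position: (11-1)! = 3628800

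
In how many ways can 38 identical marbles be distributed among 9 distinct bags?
C(38+9-1, 9-1) = C(46, 8) = 260932815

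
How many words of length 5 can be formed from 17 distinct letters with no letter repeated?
P(17,5) = 17!/(17-5)! = 742560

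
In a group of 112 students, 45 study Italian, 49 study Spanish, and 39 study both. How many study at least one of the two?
|A∪B| = |A| + |B| - |A∩B| = 45 + 49 - 39 = 55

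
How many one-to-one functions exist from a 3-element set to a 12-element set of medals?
P(12,3) = 12!/(12-3)! = 1320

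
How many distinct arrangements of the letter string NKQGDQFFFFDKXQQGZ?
17! / (4! × 1! × 2! × 1! × 2! × 2! × 4! × 1!) = 77189112000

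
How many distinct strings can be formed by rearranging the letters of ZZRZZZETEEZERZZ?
15! / (8! × 2! × 4! × 1!) = 675675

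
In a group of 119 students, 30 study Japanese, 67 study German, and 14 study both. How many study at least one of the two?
|A∪B| = |A| + |B| - |A∩B| = 30 + 67 - 14 = 83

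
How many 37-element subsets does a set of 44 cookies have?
C(44,37) = 44!/(37!×7!) = 38320568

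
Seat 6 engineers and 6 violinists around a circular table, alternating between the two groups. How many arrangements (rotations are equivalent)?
Fix one of the engineers: (6-1)! ways for the remaining engineers, × 6! ways for the violinists = 120 × 720 = 86400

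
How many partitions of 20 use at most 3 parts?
By conjugation, equals partitions of 20 into parts ≤ 3. Let r_j(i) = number of partitions of i into parts ≤ j, for i = 0..20. r_1(i) = 1 for all i; r_j(i) = r_{j-1}(i) + r_j(i-j). Rows j = 2..3: ≤2: 1 1 2 2 3 3 4 4 5 5 6 6 7 7 8 8 9 9 10 10 11; ≤3: 1 1 2 3 4 5 7 8 10 12 14 16 19 21 24 27 30 33 37 40 44. r_3(20) = 44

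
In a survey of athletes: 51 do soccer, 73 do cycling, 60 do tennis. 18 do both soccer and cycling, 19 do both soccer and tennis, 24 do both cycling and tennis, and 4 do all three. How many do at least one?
|A∪B∪C| = 51+73+60-18-19-24+4 = 127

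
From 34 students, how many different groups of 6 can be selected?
C(34,6) = 34!/(6!×28!) = 1344904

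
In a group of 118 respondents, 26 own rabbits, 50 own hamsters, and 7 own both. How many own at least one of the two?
|A∪B| = |A| + |B| - |A∩B| = 26 + 50 - 7 = 69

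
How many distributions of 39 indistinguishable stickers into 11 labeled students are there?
C(39+11-1, 11-1) = C(49, 10) = 8217822536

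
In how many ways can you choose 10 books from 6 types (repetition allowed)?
C(10+6-1, 6-1) = C(15, 5) = 3003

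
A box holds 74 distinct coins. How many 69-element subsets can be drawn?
C(74,69) = 74!/(69!×5!) = 16108764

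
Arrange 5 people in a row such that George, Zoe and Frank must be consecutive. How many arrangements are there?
Treat the 3 as one block: (5-3+1)! × 3! = 6 × 6 = 36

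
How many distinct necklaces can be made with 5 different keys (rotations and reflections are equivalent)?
(5-1)!/2 = 24/2 = 12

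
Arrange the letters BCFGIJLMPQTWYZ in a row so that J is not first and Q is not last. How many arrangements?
By inclusion-exclusion: 14! - 2×(14-1)! + (14-2)! = 87178291200 - 12454041600 + 479001600 = 75203251200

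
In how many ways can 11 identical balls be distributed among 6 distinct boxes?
C(11+6-1, 6-1) = C(16, 5) = 4368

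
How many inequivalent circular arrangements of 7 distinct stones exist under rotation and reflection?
(7-1)!/2 = 720/2 = 360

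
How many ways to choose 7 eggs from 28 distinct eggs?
C(28,7) = 28!/(7!×21!) = 1184040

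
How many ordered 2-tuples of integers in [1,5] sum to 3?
Coefficient of x^3 in (x + x² + ... + x^5)^2. By inclusion-exclusion on dice exceeding 5: Σ_j (-1)^j C(2,j)·C(3-1-5j, 1) = C(2,0)·C(2,1) = 1·2 = 2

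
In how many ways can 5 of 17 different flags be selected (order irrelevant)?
C(17,5) = 17!/(5!×12!) = 6188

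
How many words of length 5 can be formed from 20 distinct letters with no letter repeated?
P(20,5) = 20!/(20-5)! = 1860480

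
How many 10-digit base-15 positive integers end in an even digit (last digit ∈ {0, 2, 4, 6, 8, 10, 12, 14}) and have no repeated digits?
Last∈{0,2,4,6,8,10,12,14}. Last=0: 726485760. Last nonzero: 7×13×P(13,8) = 4722157440. Total = 5448643200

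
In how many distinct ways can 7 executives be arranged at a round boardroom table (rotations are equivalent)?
Circular: fix one position, arrange the rest. (7-1)! = 720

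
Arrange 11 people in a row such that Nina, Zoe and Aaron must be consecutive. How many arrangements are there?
Treat the 3 as one block: (11-3+1)! × 3! = 362880 × 6 = 2177280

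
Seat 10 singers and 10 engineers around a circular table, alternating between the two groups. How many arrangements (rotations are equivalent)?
Fix one of the singers: (10-1)! ways for the remaining singers, × 10! ways for the engineers = 362880 × 3628800 = 1316818944000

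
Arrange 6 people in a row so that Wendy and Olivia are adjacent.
Treat as block: (6-1)! × 2! = 120 × 2 = 240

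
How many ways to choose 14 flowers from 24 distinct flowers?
C(24,14) = 24!/(14!×10!) = 1961256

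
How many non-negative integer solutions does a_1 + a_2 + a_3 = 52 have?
C(52+3-1, 3-1) = C(54, 2) = 1431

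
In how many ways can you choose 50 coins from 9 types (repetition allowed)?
C(50+9-1, 9-1) = C(58, 8) = 1916797311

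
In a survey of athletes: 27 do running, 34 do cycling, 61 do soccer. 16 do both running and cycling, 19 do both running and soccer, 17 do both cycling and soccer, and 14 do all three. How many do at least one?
|A∪B∪C| = 27+34+61-16-19-17+14 = 84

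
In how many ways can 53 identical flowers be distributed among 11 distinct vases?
C(53+11-1, 11-1) = C(63, 10) = 127805525001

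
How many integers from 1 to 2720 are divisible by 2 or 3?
⌊2720/2⌋ + ⌊2720/3⌋ - ⌊2720/6⌋ = 1360 + 906 - 453 = 1813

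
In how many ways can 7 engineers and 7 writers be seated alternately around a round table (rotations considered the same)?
Fix one of the engineers: (7-1)! ways for the remaining engineers, × 7! ways for the writers = 720 × 5040 = 3628800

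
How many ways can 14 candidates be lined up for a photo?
14! = 87178291200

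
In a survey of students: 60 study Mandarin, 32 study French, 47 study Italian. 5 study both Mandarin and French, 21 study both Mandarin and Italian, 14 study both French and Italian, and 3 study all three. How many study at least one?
|A∪B∪C| = 60+32+47-5-21-14+3 = 102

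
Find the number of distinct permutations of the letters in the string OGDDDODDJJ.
10! / (2! × 5! × 2! × 1!) = 7560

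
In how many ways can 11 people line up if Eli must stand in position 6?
Fix one position: (11-1)! = 3628800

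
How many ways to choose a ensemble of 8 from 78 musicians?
C(78,8) = 78!/(8!×70!) = 23446881315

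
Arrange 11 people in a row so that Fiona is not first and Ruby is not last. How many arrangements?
By inclusion-exclusion: 11! - 2×(11-1)! + (11-2)! = 39916800 - 7257600 + 362880 = 33022080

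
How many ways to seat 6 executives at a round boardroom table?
Circular: fix one position, arrange the rest. (6-1)! = 120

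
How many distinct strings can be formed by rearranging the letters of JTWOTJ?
6! / (1! × 1! × 2! × 2!) = 180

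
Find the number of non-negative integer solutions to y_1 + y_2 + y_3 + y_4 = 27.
C(27+4-1, 4-1) = C(30, 3) = 4060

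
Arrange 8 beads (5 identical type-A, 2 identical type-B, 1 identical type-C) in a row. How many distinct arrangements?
8! / (5! × 2! × 1!) = 168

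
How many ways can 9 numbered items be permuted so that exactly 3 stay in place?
Choose the 3 fixed points C(9,3) = 84, derange the rest: !6 = Σ_{j=0}^{6} (-1)^j·6!/j! = 720 - 720 + 360 - 120 + 30 - 6 + 1 = 265. Product = 84 × 265 = 22260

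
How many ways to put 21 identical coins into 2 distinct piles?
C(21+2-1, 2-1) = C(22, 1) = 22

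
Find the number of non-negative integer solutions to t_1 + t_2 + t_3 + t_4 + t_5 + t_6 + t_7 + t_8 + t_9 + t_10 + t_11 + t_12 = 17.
C(17+12-1, 12-1) = C(28, 11) = 21474180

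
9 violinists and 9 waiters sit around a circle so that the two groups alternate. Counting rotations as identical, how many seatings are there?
Fix one of the violinists: (9-1)! ways for the remaining violinists, × 9! ways for the waiters = 40320 × 362880 = 14631321600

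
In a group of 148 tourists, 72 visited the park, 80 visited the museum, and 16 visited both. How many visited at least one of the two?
|A∪B| = |A| + |B| - |A∩B| = 72 + 80 - 16 = 136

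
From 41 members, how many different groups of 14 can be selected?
C(41,14) = 41!/(14!×27!) = 35240152720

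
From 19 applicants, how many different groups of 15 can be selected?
C(19,15) = 19!/(15!×4!) = 3876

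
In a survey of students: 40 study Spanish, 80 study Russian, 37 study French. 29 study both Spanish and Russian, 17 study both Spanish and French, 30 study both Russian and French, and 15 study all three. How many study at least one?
|A∪B∪C| = 40+80+37-29-17-30+15 = 96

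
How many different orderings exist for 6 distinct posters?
6! = 720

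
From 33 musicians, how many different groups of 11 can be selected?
C(33,11) = 33!/(11!×22!) = 193536720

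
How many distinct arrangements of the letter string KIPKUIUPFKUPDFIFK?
17! / (4! × 3! × 3! × 3! × 3! × 1!) = 11435424000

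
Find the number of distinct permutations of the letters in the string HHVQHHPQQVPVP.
13! / (3! × 3! × 4! × 3!) = 1201200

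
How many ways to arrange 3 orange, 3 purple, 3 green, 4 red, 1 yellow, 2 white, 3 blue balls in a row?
19! / (3! × 3! × 3! × 4! × 1! × 2! × 3!) = 1955457504000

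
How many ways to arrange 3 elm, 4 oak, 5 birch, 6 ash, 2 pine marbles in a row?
20! / (3! × 4! × 5! × 6! × 2!) = 97772875200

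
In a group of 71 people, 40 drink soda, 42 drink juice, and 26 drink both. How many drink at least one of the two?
|A∪B| = |A| + |B| - |A∩B| = 40 + 42 - 26 = 56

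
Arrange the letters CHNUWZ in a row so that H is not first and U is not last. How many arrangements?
By inclusion-exclusion: 6! - 2×(6-1)! + (6-2)! = 720 - 240 + 24 = 504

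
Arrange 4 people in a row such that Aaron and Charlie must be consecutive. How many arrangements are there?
Treat the 2 as one block: (4-2+1)! × 2! = 6 × 2 = 12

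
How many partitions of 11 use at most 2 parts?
By conjugation, equals partitions of 11 into parts ≤ 2. Let r_j(i) = number of partitions of i into parts ≤ j, for i = 0..11. r_1(i) = 1 for all i; r_j(i) = r_{j-1}(i) + r_j(i-j). Rows j = 2..2: ≤2: 1 1 2 2 3 3 4 4 5 5 6 6. r_2(11) = 6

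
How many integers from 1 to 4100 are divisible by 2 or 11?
⌊4100/2⌋ + ⌊4100/11⌋ - ⌊4100/22⌋ = 2050 + 372 - 186 = 2236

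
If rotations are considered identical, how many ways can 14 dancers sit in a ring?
Circular: fix one position, arrange the rest. (14-1)! = 6227020800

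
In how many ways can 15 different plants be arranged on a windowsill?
15! = 1307674368000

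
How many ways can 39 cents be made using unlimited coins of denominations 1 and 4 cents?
Coefficient of x^39 in 1/(1-x^1) · 1/(1-x^4). Use j coins of 4 for j = 0..⌊39/4⌋ = 9, the rest in 1s: 9 + 1 = 10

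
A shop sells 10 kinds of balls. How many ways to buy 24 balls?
C(24+10-1, 10-1) = C(33, 9) = 38567100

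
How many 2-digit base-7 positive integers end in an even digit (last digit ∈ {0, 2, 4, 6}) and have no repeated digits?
Last∈{0,2,4,6}. Last=0: 6. Last nonzero: 3×5×P(5,0) = 15. Total = 21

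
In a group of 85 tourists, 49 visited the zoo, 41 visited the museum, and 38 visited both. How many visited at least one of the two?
|A∪B| = |A| + |B| - |A∩B| = 49 + 41 - 38 = 52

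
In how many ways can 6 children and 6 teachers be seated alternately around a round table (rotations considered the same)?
Fix one of the children: (6-1)! ways for the remaining children, × 6! ways for the teachers = 120 × 720 = 86400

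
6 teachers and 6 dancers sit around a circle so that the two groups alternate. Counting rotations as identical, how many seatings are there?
Fix one of the teachers: (6-1)! ways for the remaining teachers, × 6! ways for the dancers = 120 × 720 = 86400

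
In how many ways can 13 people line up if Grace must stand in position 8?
Fix one position: (13-1)! = 479001600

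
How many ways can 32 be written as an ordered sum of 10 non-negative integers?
C(32+10-1, 10-1) = C(41, 9) = 350343565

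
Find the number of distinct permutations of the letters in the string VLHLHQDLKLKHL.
13! / (1! × 1! × 1! × 2! × 3! × 5!) = 4324320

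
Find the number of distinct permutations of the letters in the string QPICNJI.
7! / (1! × 1! × 2! × 1! × 1! × 1!) = 2520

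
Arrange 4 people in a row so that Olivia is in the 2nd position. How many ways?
Fix one position: (4-1)! = 6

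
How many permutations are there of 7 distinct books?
7! = 5040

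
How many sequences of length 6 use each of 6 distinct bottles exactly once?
6! = 720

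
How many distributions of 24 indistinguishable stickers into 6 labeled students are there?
C(24+6-1, 6-1) = C(29, 5) = 118755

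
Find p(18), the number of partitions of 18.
Pentagonal recurrence p(n) = p(n-1) + p(n-2) - p(n-5) - p(n-7) + p(n-12) + p(n-15) - ... gives p(0..17) = 1, 1, 2, 3, 5, 7, 11, 15, 22, 30, 42, 56, 77, 101, 135, 176, 231, 297. p(18) = p(17) + p(16) - p(13) - p(11) + p(6) + p(3) = 297 + 231 - 101 - 56 + 11 + 3 = 385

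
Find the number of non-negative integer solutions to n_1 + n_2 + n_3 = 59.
C(59+3-1, 3-1) = C(61, 2) = 1830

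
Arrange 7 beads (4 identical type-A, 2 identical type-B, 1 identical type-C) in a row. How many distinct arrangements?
7! / (4! × 2! × 1!) = 105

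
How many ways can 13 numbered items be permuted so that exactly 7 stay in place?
Choose the 7 fixed points C(13,7) = 1716, derange the rest: !6 = Σ_{j=0}^{6} (-1)^j·6!/j! = 720 - 720 + 360 - 120 + 30 - 6 + 1 = 265. Product = 1716 × 265 = 454740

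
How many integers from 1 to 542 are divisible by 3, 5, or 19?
⌊542/3⌋+⌊542/5⌋+⌊542/19⌋ - ⌊542/15⌋-⌊542/57⌋-⌊542/95⌋ + ⌊542/285⌋ = 180+108+28 - 36-9-5 + 1 = 267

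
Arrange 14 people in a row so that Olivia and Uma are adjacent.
Treat as block: (14-1)! × 2! = 6227020800 × 2 = 12454041600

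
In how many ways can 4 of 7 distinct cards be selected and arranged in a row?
P(7,4) = 7!/(7-4)! = 840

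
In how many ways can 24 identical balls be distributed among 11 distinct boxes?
C(24+11-1, 11-1) = C(34, 10) = 131128140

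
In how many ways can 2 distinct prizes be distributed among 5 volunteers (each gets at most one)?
P(5,2) = 5!/(5-2)! = 20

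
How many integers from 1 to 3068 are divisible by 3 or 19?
⌊3068/3⌋ + ⌊3068/19⌋ - ⌊3068/57⌋ = 1022 + 161 - 53 = 1130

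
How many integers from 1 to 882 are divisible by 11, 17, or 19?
⌊882/11⌋+⌊882/17⌋+⌊882/19⌋ - ⌊882/187⌋-⌊882/209⌋-⌊882/323⌋ + ⌊882/3553⌋ = 80+51+46 - 4-4-2 + 0 = 167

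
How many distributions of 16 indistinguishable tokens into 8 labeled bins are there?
C(16+8-1, 8-1) = C(23, 7) = 245157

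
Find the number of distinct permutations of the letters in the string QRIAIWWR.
8! / (1! × 1! × 2! × 2! × 2!) = 5040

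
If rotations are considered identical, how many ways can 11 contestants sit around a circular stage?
Circular: fix one position, arrange the rest. (11-1)! = 3628800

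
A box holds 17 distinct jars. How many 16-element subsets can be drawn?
C(17,16) = 17!/(16!×1!) = 17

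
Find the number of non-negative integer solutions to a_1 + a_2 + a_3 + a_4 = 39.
C(39+4-1, 4-1) = C(42, 3) = 11480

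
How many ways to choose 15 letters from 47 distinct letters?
C(47,15) = 47!/(15!×32!) = 751616304549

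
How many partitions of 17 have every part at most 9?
Let r_j(i) = number of partitions of i into parts ≤ j, for i = 0..17. r_1(i) = 1 for all i; r_j(i) = r_{j-1}(i) + r_j(i-j). Rows j = 2..9: ≤2: 1 1 2 2 3 3 4 4 5 5 6 6 7 7 8 8 9 9; ≤3: 1 1 2 3 4 5 7 8 10 12 14 16 19 21 24 27 30 33; ≤4: 1 1 2 3 5 6 9 11 15 18 23 27 34 39 47 54 64 72; ≤5: 1 1 2 3 5 7 10 13 18 23 30 37 47 57 70 84 101 119; ≤6: 1 1 2 3 5 7 11 14 20 26 35 44 58 71 90 110 136 163; ≤7: 1 1 2 3 5 7 11 15 21 28 38 49 65 82 105 131 164 201; ≤8: 1 1 2 3 5 7 11 15 22 29 40 52 70 89 116 146 186 230; ≤9: 1 1 2 3 5 7 11 15 22 30 41 54 73 94 123 157 201 252. r_9(17) = 252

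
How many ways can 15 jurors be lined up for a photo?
15! = 1307674368000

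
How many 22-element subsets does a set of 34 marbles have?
C(34,22) = 34!/(22!×12!) = 548354040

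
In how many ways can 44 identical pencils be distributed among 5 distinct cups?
C(44+5-1, 5-1) = C(48, 4) = 194580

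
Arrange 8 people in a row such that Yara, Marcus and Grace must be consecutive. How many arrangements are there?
Treat the 3 as one block: (8-3+1)! × 3! = 720 × 6 = 4320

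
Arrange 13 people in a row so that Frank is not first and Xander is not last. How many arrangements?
By inclusion-exclusion: 13! - 2×(13-1)! + (13-2)! = 6227020800 - 958003200 + 39916800 = 5308934400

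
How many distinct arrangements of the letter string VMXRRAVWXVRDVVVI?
16! / (1! × 2! × 1! × 1! × 1! × 3! × 1! × 6!) = 2421619200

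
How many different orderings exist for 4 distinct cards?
4! = 24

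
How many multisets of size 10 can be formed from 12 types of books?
C(10+12-1, 12-1) = C(21, 11) = 352716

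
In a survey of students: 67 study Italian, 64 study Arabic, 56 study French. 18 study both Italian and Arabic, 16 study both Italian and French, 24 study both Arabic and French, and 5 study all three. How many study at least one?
|A∪B∪C| = 67+64+56-18-16-24+5 = 134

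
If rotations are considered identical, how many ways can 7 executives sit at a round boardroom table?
Circular: fix one position, arrange the rest. (7-1)! = 720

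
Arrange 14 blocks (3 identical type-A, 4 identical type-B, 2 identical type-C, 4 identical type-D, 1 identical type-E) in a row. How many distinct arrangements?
14! / (3! × 4! × 2! × 4! × 1!) = 12612600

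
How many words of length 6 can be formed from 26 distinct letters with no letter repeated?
P(26,6) = 26!/(26-6)! = 165765600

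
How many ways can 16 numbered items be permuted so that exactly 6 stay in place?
Choose the 6 fixed points C(16,6) = 8008, derange the rest: !10 = Σ_{j=0}^{10} (-1)^j·10!/j! = 3628800 - 3628800 + 1814400 - 604800 + 151200 - 30240 + 5040 - 720 + 90 - 10 + 1 = 1334961. Product = 8008 × 1334961 = 10690367688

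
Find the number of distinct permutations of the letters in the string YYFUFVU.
7! / (1! × 2! × 2! × 2!) = 630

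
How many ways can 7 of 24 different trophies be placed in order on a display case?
P(24,7) = 24!/(24-7)! = 1744364160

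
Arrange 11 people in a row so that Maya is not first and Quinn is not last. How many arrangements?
By inclusion-exclusion: 11! - 2×(11-1)! + (11-2)! = 39916800 - 7257600 + 362880 = 33022080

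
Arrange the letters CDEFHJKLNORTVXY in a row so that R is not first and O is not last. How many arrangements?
By inclusion-exclusion: 15! - 2×(15-1)! + (15-2)! = 1307674368000 - 174356582400 + 6227020800 = 1139544806400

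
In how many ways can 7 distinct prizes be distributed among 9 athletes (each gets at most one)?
P(9,7) = 9!/(9-7)! = 181440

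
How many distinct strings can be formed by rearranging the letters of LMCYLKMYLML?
11! / (2! × 4! × 1! × 1! × 3!) = 138600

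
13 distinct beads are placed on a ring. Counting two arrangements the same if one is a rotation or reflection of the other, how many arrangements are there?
(13-1)!/2 = 479001600/2 = 239500800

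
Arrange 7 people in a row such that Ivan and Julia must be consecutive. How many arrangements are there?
Treat the 2 as one block: (7-2+1)! × 2! = 720 × 2 = 1440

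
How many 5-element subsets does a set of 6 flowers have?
C(6,5) = 6!/(5!×1!) = 6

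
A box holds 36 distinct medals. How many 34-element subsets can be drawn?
C(36,34) = 36!/(34!×2!) = 630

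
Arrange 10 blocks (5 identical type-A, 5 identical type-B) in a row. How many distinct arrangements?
10! / (5! × 5!) = 252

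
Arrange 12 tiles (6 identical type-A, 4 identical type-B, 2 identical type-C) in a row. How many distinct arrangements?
12! / (6! × 4! × 2!) = 13860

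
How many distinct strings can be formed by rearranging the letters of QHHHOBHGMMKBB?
13! / (1! × 3! × 1! × 2! × 1! × 1! × 4!) = 21621600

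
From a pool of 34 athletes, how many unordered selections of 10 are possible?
C(34,10) = 34!/(10!×24!) = 131128140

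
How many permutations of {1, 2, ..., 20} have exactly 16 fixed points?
Choose the 16 fixed points C(20,16) = 4845, derange the rest: !4 = Σ_{j=0}^{4} (-1)^j·4!/j! = 24 - 24 + 12 - 4 + 1 = 9. Product = 4845 × 9 = 43605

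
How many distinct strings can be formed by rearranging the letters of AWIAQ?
5! / (1! × 2! × 1! × 1!) = 60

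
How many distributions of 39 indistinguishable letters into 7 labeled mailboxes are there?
C(39+7-1, 7-1) = C(45, 6) = 8145060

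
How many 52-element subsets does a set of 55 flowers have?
C(55,52) = 55!/(52!×3!) = 26235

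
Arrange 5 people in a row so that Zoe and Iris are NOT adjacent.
Total - adjacent = 5! - (5-1)!×2 = 120 - 48 = 72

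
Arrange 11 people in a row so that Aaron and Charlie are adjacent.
Treat as block: (11-1)! × 2! = 3628800 × 2 = 7257600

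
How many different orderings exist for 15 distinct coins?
15! = 1307674368000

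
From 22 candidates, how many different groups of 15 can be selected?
C(22,15) = 22!/(15!×7!) = 170544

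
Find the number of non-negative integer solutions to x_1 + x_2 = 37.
C(37+2-1, 2-1) = C(38, 1) = 38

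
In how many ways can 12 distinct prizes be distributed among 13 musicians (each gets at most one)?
P(13,12) = 13!/(13-12)! = 6227020800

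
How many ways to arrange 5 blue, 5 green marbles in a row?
10! / (5! × 5!) = 252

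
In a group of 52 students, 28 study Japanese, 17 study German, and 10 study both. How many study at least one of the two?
|A∪B| = |A| + |B| - |A∩B| = 28 + 17 - 10 = 35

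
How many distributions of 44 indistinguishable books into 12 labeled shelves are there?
C(44+12-1, 12-1) = C(55, 11) = 119653565850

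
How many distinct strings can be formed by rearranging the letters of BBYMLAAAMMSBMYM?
15! / (2! × 1! × 5! × 3! × 1! × 3!) = 151351200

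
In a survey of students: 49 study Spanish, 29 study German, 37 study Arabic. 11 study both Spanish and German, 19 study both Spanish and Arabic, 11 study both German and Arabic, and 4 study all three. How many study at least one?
|A∪B∪C| = 49+29+37-11-19-11+4 = 78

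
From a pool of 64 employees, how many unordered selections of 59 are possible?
C(64,59) = 64!/(59!×5!) = 7624512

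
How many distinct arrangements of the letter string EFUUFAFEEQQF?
12! / (2! × 2! × 3! × 4! × 1!) = 831600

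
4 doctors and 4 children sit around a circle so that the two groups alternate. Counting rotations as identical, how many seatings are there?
Fix one of the doctors: (4-1)! ways for the remaining doctors, × 4! ways for the children = 6 × 24 = 144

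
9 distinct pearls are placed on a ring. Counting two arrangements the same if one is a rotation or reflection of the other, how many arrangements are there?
(9-1)!/2 = 40320/2 = 20160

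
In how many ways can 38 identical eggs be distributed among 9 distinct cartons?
C(38+9-1, 9-1) = C(46, 8) = 260932815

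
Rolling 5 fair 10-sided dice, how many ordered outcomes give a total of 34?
Coefficient of x^34 in (x + x² + ... + x^10)^5. By inclusion-exclusion on dice exceeding 10: Σ_j (-1)^j C(5,j)·C(34-1-10j, 4) = C(5,0)·C(33,4) - C(5,1)·C(23,4) + C(5,2)·C(13,4) = 1·40920 - 5·8855 + 10·715 = 3795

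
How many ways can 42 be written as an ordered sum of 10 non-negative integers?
C(42+10-1, 10-1) = C(51, 9) = 3042312350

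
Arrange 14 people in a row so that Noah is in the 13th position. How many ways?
Fix one position: (14-1)! = 6227020800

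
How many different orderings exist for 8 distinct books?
8! = 40320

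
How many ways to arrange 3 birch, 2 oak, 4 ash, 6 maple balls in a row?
15! / (3! × 2! × 4! × 6!) = 6306300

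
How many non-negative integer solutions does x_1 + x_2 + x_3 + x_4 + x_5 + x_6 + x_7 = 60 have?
C(60+7-1, 7-1) = C(66, 6) = 90858768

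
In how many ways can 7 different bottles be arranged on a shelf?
7! = 5040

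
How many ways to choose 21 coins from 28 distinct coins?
C(28,21) = 28!/(21!×7!) = 1184040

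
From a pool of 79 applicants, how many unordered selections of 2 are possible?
C(79,2) = 79!/(2!×77!) = 3081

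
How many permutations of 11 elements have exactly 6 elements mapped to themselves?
Choose the 6 fixed points C(11,6) = 462, derange the rest: !5 = Σ_{j=0}^{5} (-1)^j·5!/j! = 120 - 120 + 60 - 20 + 5 - 1 = 44. Product = 462 × 44 = 20328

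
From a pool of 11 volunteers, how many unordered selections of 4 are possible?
C(11,4) = 11!/(4!×7!) = 330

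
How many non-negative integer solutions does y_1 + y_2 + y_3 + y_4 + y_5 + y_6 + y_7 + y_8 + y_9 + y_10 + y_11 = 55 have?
C(55+11-1, 11-1) = C(65, 10) = 179013799328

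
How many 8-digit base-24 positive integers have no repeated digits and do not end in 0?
Last digit: 23 nonzero choices. First digit: 22 (nonzero, ≠last). Middle 6: P(22,6) = 53721360. Total = 27183008160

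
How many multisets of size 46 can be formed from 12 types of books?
C(46+12-1, 12-1) = C(57, 11) = 184509266760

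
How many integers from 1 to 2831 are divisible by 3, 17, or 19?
⌊2831/3⌋+⌊2831/17⌋+⌊2831/19⌋ - ⌊2831/51⌋-⌊2831/57⌋-⌊2831/323⌋ + ⌊2831/969⌋ = 943+166+149 - 55-49-8 + 2 = 1148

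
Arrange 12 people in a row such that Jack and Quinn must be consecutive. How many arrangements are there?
Treat the 2 as one block: (12-2+1)! × 2! = 39916800 × 2 = 79833600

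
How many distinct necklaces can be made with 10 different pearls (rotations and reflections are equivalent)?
(10-1)!/2 = 362880/2 = 181440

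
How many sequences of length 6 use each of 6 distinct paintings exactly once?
6! = 720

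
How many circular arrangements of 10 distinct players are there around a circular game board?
Circular: fix one position, arrange the rest. (10-1)! = 362880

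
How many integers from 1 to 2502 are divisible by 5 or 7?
⌊2502/5⌋ + ⌊2502/7⌋ - ⌊2502/35⌋ = 500 + 357 - 71 = 786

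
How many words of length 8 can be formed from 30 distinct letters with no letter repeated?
P(30,8) = 30!/(30-8)! = 235989936000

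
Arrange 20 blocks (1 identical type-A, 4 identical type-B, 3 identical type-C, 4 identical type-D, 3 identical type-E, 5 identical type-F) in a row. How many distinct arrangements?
20! / (1! × 4! × 3! × 4! × 3! × 5!) = 977728752000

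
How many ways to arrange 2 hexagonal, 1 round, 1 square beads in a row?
4! / (2! × 1! × 1!) = 12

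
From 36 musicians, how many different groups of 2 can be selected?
C(36,2) = 36!/(2!×34!) = 630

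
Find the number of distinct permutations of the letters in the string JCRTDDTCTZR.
11! / (3! × 2! × 1! × 1! × 2! × 2!) = 831600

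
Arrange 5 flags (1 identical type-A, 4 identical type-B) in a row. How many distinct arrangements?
5! / (1! × 4!) = 5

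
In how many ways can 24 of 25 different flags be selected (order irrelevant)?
C(25,24) = 25!/(24!×1!) = 25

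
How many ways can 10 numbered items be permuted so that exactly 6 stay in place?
Choose the 6 fixed points C(10,6) = 210, derange the rest: !4 = Σ_{j=0}^{4} (-1)^j·4!/j! = 24 - 24 + 12 - 4 + 1 = 9. Product = 210 × 9 = 1890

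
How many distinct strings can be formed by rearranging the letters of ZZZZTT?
6! / (2! × 4!) = 15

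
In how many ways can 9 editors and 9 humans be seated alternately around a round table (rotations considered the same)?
Fix one of the editors: (9-1)! ways for the remaining editors, × 9! ways for the humans = 40320 × 362880 = 14631321600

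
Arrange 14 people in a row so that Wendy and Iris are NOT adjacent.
Total - adjacent = 14! - (14-1)!×2 = 87178291200 - 12454041600 = 74724249600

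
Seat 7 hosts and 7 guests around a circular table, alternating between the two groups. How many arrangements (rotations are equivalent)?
Fix one of the hosts: (7-1)! ways for the remaining hosts, × 7! ways for the guests = 720 × 5040 = 3628800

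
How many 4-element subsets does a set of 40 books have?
C(40,4) = 40!/(4!×36!) = 91390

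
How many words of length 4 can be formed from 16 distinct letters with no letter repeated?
P(16,4) = 16!/(16-4)! = 43680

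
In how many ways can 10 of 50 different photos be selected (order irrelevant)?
C(50,10) = 50!/(10!×40!) = 10272278170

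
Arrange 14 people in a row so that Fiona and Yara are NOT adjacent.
Total - adjacent = 14! - (14-1)!×2 = 87178291200 - 12454041600 = 74724249600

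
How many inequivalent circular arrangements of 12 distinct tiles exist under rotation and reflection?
(12-1)!/2 = 39916800/2 = 19958400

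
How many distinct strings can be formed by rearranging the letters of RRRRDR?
6! / (5! × 1!) = 6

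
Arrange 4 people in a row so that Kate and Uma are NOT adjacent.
Total - adjacent = 4! - (4-1)!×2 = 24 - 12 = 12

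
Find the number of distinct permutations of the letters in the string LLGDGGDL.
8! / (3! × 2! × 3!) = 560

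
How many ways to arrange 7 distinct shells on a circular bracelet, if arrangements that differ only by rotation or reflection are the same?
(7-1)!/2 = 720/2 = 360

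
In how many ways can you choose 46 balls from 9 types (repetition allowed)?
C(46+9-1, 9-1) = C(54, 8) = 1040465790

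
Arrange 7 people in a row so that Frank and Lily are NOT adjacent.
Total - adjacent = 7! - (7-1)!×2 = 5040 - 1440 = 3600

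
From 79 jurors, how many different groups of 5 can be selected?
C(79,5) = 79!/(5!×74!) = 22537515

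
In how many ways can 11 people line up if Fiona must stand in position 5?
Fix one position: (11-1)! = 3628800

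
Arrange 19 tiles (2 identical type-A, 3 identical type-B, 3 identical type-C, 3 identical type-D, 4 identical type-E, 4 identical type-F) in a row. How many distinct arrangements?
19! / (2! × 3! × 3! × 3! × 4! × 4!) = 488864376000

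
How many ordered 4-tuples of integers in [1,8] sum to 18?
Coefficient of x^18 in (x + x² + ... + x^8)^4. By inclusion-exclusion on dice exceeding 8: Σ_j (-1)^j C(4,j)·C(18-1-8j, 3) = C(4,0)·C(17,3) - C(4,1)·C(9,3) = 1·680 - 4·84 = 344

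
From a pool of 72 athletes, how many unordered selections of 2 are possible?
C(72,2) = 72!/(2!×70!) = 2556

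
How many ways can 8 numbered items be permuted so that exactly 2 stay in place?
Choose the 2 fixed points C(8,2) = 28, derange the rest: !6 = Σ_{j=0}^{6} (-1)^j·6!/j! = 720 - 720 + 360 - 120 + 30 - 6 + 1 = 265. Product = 28 × 265 = 7420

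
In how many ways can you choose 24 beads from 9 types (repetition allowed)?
C(24+9-1, 9-1) = C(32, 8) = 10518300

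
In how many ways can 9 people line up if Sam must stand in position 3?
Fix one position: (9-1)! = 40320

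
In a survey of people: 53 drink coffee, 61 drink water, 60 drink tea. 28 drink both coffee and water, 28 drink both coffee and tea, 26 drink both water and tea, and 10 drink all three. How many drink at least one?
|A∪B∪C| = 53+61+60-28-28-26+10 = 102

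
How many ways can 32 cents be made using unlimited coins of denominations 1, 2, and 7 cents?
Coefficient of x^32 in 1/(1-x^1) · 1/(1-x^2) · 1/(1-x^7). Case on j = number of 7-cent coins (j = 0..4); remainder r = 32 - 7j is made from {1,2} in ⌊r/2⌋+1 ways. r = 32, 25, 18, 11, 4 → 17 + 13 + 10 + 6 + 3 = 49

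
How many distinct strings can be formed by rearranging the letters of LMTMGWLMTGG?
11! / (3! × 1! × 3! × 2! × 2!) = 277200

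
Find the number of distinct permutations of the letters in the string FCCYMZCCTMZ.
11! / (4! × 1! × 1! × 1! × 2! × 2!) = 415800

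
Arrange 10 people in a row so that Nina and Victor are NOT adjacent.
Total - adjacent = 10! - (10-1)!×2 = 3628800 - 725760 = 2903040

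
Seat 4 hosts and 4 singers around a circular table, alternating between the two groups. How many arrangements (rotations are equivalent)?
Fix one of the hosts: (4-1)! ways for the remaining hosts, × 4! ways for the singers = 6 × 24 = 144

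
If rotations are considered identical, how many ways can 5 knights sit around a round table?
Circular: fix one position, arrange the rest. (5-1)! = 24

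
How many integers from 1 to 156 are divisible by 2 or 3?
⌊156/2⌋ + ⌊156/3⌋ - ⌊156/6⌋ = 78 + 52 - 26 = 104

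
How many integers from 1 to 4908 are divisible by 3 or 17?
⌊4908/3⌋ + ⌊4908/17⌋ - ⌊4908/51⌋ = 1636 + 288 - 96 = 1828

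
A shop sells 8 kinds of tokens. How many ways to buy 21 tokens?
C(21+8-1, 8-1) = C(28, 7) = 1184040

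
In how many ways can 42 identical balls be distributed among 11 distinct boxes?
C(42+11-1, 11-1) = C(52, 10) = 15820024220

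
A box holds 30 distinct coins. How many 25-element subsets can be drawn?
C(30,25) = 30!/(25!×5!) = 142506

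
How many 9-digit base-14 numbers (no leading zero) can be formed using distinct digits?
First digit: 13 choices (nonzero). Then descending: 13 × 13 × 12 × 11 × 10 × 9 × 8 × 7 × 6 = 674593920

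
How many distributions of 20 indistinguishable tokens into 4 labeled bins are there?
C(20+4-1, 4-1) = C(23, 3) = 1771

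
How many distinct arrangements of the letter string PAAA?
4! / (1! × 3!) = 4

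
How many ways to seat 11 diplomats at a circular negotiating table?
Circular: fix one position, arrange the rest. (11-1)! = 3628800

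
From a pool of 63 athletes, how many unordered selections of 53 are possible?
C(63,53) = 63!/(53!×10!) = 127805525001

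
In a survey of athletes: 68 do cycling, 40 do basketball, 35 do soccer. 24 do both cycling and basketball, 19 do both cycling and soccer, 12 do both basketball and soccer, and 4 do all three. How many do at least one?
|A∪B∪C| = 68+40+35-24-19-12+4 = 92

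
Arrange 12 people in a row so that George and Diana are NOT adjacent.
Total - adjacent = 12! - (12-1)!×2 = 479001600 - 79833600 = 399168000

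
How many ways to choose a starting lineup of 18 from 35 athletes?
C(35,18) = 35!/(18!×17!) = 4537567650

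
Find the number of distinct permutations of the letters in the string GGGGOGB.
7! / (1! × 5! × 1!) = 42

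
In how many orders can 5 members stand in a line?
5! = 120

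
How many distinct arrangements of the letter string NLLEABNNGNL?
11! / (1! × 1! × 1! × 1! × 3! × 4!) = 277200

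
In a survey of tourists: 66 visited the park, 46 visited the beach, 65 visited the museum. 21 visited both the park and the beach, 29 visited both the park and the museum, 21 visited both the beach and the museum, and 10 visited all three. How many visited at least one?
|A∪B∪C| = 66+46+65-21-29-21+10 = 116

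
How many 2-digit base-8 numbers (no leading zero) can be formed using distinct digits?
First digit: 7 choices (nonzero). Then descending: 7 × 7 = 49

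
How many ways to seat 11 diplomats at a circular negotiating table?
Circular: fix one position, arrange the rest. (11-1)! = 3628800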